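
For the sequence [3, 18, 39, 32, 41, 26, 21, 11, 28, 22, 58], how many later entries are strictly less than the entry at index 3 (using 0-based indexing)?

The element at index 3 is 32.
Elements after it: 41, 26, 21, 11, 28, 22, 58
Those smaller than 32: 26, 21, 11, 28, 22

5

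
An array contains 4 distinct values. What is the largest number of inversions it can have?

Inversions: 6

A reversed (strictly descending) arrangement makes every pair an inversion, giving C(4, 2) inversions.
C(4, 2) = 4·3/2 = 6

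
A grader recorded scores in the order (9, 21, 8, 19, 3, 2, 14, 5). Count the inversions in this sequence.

There are 19 inversions.

For each element, count later entries that are smaller:
9 → 8, 3, 2, 5 → 4
21 → 8, 19, 3, 2, 14, 5 → 6
8 → 3, 2, 5 → 3
19 → 3, 2, 14, 5 → 4
3 → 2 → 1
2 → none → 0
14 → 5 → 1
5 → none → 0
Sum: 4 + 6 + 3 + 4 + 1 + 0 + 1 + 0 = 19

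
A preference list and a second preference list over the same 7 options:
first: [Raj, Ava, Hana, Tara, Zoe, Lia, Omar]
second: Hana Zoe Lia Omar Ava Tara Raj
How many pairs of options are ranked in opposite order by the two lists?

13

Assign each item its position (1..7) in the first ordering, then rewrite the second ordering as that position sequence:
positions: Raj→1, Ava→2, Hana→3, Tara→4, Zoe→5, Lia→6, Omar→7
second ordering as positions: [3, 5, 6, 7, 2, 4, 1]
Discordant pairs = inversions in this position sequence.
3: 2, 1 → 2
5: 2, 4, 1 → 3
6: 2, 4, 1 → 3
7: 2, 4, 1 → 3
2: 1 → 1
4: 1 → 1
1: 0
Total: 2 + 3 + 3 + 3 + 1 + 1 + 0 = 13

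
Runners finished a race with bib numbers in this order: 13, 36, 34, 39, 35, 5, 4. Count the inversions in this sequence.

For each element, count later entries that are smaller:
13 → 5, 4 → 2
36 → 34, 35, 5, 4 → 4
34 → 5, 4 → 2
39 → 35, 5, 4 → 3
35 → 5, 4 → 2
5 → 4 → 1
4 → none → 0
Sum: 2 + 4 + 2 + 3 + 2 + 1 + 0 = 14

14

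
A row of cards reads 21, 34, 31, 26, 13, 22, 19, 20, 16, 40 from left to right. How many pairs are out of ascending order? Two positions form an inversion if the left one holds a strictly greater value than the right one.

Count, for each position, how many later elements it exceeds:
21 → 13, 19, 20, 16 → 4
34 → 31, 26, 13, 22, 19, 20, 16 → 7
31 → 26, 13, 22, 19, 20, 16 → 6
26 → 13, 22, 19, 20, 16 → 5
13 → none → 0
22 → 19, 20, 16 → 3
19 → 16 → 1
20 → 16 → 1
16 → none → 0
40 → none → 0
Sum: 4 + 7 + 6 + 5 + 0 + 3 + 1 + 1 + 0 + 0 = 27

There are 27 out-of-order pairs.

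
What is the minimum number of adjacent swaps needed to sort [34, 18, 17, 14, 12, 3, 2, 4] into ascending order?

26

Each adjacent swap fixes exactly one inversion, so the minimum swap count equals the number of inversions.
Count inversions — for each element, later elements that are smaller:
34: 18, 17, 14, 12, 3, 2, 4 → 7
18: 17, 14, 12, 3, 2, 4 → 6
17: 14, 12, 3, 2, 4 → 5
14: 12, 3, 2, 4 → 4
12: 3, 2, 4 → 3
3: 2 → 1
2: none → 0
4: none → 0
Total inversions: 7 + 6 + 5 + 4 + 3 + 1 + 0 + 0 = 26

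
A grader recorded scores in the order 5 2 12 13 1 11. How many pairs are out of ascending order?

Element-by-element contributions:
5 → 2, 1 → 2
2 → 1 → 1
12 → 1, 11 → 2
13 → 1, 11 → 2
1 → none → 0
11 → none → 0
Sum: 2 + 1 + 2 + 2 + 0 + 0 = 7

There are 7 out-of-order pairs.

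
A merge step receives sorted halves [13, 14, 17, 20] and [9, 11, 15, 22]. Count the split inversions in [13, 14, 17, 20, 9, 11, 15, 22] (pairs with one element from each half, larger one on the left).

10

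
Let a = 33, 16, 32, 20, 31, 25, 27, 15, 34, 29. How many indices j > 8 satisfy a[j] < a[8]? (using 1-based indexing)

The element at index 8 is 15.
Elements after it: 34, 29
None of them are smaller than 15.

0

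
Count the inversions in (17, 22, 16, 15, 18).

For each element, count later entries that are smaller:
17: 2
22: 3
16: 1
15: 0
18: 0
Sum: 2 + 3 + 1 + 0 + 0 = 6

There are 6 inversions.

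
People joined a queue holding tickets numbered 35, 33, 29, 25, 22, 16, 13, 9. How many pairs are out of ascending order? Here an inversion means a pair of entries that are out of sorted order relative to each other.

28 out-of-order pairs

For each element, count later entries that are smaller:
35 → 33, 29, 25, 22, 16, 13, 9 → 7
33 → 29, 25, 22, 16, 13, 9 → 6
29 → 25, 22, 16, 13, 9 → 5
25 → 22, 16, 13, 9 → 4
22 → 16, 13, 9 → 3
16 → 13, 9 → 2
13 → 9 → 1
9 → none → 0
Sum: 7 + 6 + 5 + 4 + 3 + 2 + 1 + 0 = 28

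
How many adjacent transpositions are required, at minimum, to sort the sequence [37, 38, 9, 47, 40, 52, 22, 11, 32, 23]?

25

The minimum number of adjacent swaps to sort an array equals its inversion count, since every such swap removes exactly one inversion.
Count inversions — for each element, later elements that are smaller:
37: 9, 22, 11, 32, 23 → 5
38: 9, 22, 11, 32, 23 → 5
9: none → 0
47: 40, 22, 11, 32, 23 → 5
40: 22, 11, 32, 23 → 4
52: 22, 11, 32, 23 → 4
22: 11 → 1
11: none → 0
32: 23 → 1
23: none → 0
Total inversions: 5 + 5 + 0 + 5 + 4 + 4 + 1 + 0 + 1 + 0 = 25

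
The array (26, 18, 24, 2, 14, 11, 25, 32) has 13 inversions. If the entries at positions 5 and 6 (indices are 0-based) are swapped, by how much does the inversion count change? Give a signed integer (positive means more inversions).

+1

Positions 5 and 6 hold 11 and 25; after swapping, the array is [26, 18, 24, 2, 14, 25, 11, 32].
Count, for each position, how many later elements it exceeds:
26 → 18, 24, 2, 14, 25, 11 → 6
18 → 2, 14, 11 → 3
24 → 2, 14, 11 → 3
2 → none → 0
14 → 11 → 1
25 → 11 → 1
11 → none → 0
32 → none → 0
Sum: 6 + 3 + 3 + 0 + 1 + 1 + 0 + 0 = 14
Change: 14 − 13 = +1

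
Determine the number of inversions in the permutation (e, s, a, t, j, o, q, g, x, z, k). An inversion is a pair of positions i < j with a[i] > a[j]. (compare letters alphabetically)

Inversions: 19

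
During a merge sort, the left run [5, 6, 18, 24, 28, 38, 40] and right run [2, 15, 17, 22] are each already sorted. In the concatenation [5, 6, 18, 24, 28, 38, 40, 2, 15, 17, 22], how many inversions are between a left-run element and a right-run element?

21

For each element r of the right run, count left-run elements greater than r:
r = 2: 5, 6, 18, 24, 28, 38, 40 → 7
r = 15: 18, 24, 28, 38, 40 → 5
r = 17: 18, 24, 28, 38, 40 → 5
r = 22: 24, 28, 38, 40 → 4
Cross-inversions: 7 + 5 + 5 + 4 = 21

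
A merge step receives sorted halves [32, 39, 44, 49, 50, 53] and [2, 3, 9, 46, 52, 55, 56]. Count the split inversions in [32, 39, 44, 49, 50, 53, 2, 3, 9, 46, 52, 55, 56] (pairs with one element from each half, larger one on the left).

Take each right-half value and tally the left-half values above it:
r = 2: 32, 39, 44, 49, 50, 53 → 6
r = 3: 32, 39, 44, 49, 50, 53 → 6
r = 9: 32, 39, 44, 49, 50, 53 → 6
r = 46: 49, 50, 53 → 3
r = 52: 53 → 1
r = 55: none → 0
r = 56: none → 0
Cross-inversions: 6 + 6 + 6 + 3 + 1 + 0 + 0 = 22

22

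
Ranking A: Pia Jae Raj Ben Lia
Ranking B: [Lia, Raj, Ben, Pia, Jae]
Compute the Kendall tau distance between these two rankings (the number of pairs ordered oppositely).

8 discordant pairs

Assign each item its position (1..5) in the first ordering, then rewrite the second ordering as that position sequence:
positions: Pia→1, Jae→2, Raj→3, Ben→4, Lia→5
second ordering as positions: [5, 3, 4, 1, 2]
Discordant pairs = inversions in this position sequence.
5: 3, 4, 1, 2 → 4
3: 1, 2 → 2
4: 1, 2 → 2
1: 0
2: 0
Total: 4 + 2 + 2 + 0 + 0 = 8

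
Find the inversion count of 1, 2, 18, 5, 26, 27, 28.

For each element, count later entries that are smaller:
1: 0
2: 0
18: 1
5: 0
26: 0
27: 0
28: 0
Sum: 0 + 0 + 1 + 0 + 0 + 0 + 0 = 1

1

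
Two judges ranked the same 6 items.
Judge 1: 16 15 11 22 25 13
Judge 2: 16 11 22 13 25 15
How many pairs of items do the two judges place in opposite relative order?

5 discordant pairs

Assign each item its position (1..6) in the first ordering, then rewrite the second ordering as that position sequence:
positions: 16→1, 15→2, 11→3, 22→4, 25→5, 13→6
second ordering as positions: [1, 3, 4, 6, 5, 2]
Discordant pairs = inversions in this position sequence.
1: 0
3: 2 → 1
4: 2 → 1
6: 5, 2 → 2
5: 2 → 1
2: 0
Total: 0 + 1 + 1 + 2 + 1 + 0 = 5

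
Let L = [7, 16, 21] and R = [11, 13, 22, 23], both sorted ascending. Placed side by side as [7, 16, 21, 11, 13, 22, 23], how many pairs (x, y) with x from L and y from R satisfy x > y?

Split inversions: 4

For each element r of the right run, count left-run elements greater than r:
r = 11: 16, 21 → 2
r = 13: 16, 21 → 2
r = 22: none → 0
r = 23: none → 0
Cross-inversions: 2 + 2 + 0 + 0 = 4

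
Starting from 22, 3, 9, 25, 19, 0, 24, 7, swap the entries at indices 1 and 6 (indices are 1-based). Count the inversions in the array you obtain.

Positions 1 and 6 hold 22 and 0; after swapping, the array is [0, 3, 9, 25, 19, 22, 24, 7].
Count, for each position, how many later elements it exceeds:
0 → none → 0
3 → none → 0
9 → 7 → 1
25 → 19, 22, 24, 7 → 4
19 → 7 → 1
22 → 7 → 1
24 → 7 → 1
7 → none → 0
Sum: 0 + 0 + 1 + 4 + 1 + 1 + 1 + 0 = 8

8 inversions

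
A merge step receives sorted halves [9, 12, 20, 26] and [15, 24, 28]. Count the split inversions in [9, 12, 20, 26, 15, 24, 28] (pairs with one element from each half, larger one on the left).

3

Count, for every r in R, how many entries of L exceed r:
r = 15: 20, 26 → 2
r = 24: 26 → 1
r = 28: none → 0
Cross-inversions: 2 + 1 + 0 = 3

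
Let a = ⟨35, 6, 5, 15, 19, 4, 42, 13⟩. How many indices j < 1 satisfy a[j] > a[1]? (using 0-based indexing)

1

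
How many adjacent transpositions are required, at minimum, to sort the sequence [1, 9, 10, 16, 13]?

The minimum number of adjacent swaps to sort an array equals its inversion count, since every such swap removes exactly one inversion.
Count inversions — for each element, later elements that are smaller:
1: none → 0
9: none → 0
10: none → 0
16: 13 → 1
13: none → 0
Total inversions: 0 + 0 + 0 + 1 + 0 = 1

1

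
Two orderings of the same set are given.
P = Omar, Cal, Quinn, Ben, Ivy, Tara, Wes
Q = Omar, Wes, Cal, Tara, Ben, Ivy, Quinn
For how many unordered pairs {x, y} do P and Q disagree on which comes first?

10

Assign each item its position (1..7) in the first ordering, then rewrite the second ordering as that position sequence:
positions: Omar→1, Cal→2, Quinn→3, Ben→4, Ivy→5, Tara→6, Wes→7
second ordering as positions: [1, 7, 2, 6, 4, 5, 3]
Discordant pairs = inversions in this position sequence.
1: 0
7: 2, 6, 4, 5, 3 → 5
2: 0
6: 4, 5, 3 → 3
4: 3 → 1
5: 3 → 1
3: 0
Total: 0 + 5 + 0 + 3 + 1 + 1 + 0 = 10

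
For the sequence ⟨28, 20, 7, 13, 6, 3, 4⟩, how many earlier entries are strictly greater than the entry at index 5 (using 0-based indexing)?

5

The element at index 5 is 3.
Elements before it: 28, 20, 7, 13, 6
Those larger than 3: 28, 20, 7, 13, 6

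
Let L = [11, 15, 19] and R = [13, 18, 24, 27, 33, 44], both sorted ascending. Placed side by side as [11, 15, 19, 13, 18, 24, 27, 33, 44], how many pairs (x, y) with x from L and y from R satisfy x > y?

Take each right-half value and tally the left-half values above it:
r = 13: 15, 19 → 2
r = 18: 19 → 1
r = 24: none → 0
r = 27: none → 0
r = 33: none → 0
r = 44: none → 0
Cross-inversions: 2 + 1 + 0 + 0 + 0 + 0 = 3

3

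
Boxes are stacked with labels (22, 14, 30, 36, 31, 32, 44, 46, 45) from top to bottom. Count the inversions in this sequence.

Out-of-order pairs: 4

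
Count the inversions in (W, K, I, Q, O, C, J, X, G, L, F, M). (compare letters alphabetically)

39

For each element, count later entries that are smaller:
W → K, I, Q, O, C, J, G, L, F, M → 10
K → I, C, J, G, F → 5
I → C, G, F → 3
Q → O, C, J, G, L, F, M → 7
O → C, J, G, L, F, M → 6
C → none → 0
J → G, F → 2
X → G, L, F, M → 4
G → F → 1
L → F → 1
F → none → 0
M → none → 0
Sum: 10 + 5 + 3 + 7 + 6 + 0 + 2 + 4 + 1 + 1 + 0 + 0 = 39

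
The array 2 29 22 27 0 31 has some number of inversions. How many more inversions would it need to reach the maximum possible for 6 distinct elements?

Maximum inversions for 6 distinct elements is C(6, 2) = 6·5/2 = 15.
Current inversions — for each element, count later smaller elements:
2: 1
29: 3
22: 1
27: 1
0: 0
31: 0
Current total: 1 + 3 + 1 + 1 + 0 + 0 = 6
Shortfall: 15 − 6 = 9

9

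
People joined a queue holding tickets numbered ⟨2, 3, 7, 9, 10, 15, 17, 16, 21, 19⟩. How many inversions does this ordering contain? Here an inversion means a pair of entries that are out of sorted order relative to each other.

Count, for each position, how many later elements it exceeds:
2 → none → 0
3 → none → 0
7 → none → 0
9 → none → 0
10 → none → 0
15 → none → 0
17 → 16 → 1
16 → none → 0
21 → 19 → 1
19 → none → 0
Sum: 0 + 0 + 0 + 0 + 0 + 0 + 1 + 0 + 1 + 0 = 2

2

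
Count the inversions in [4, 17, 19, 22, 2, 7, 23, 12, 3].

18

For each element, count later entries that are smaller:
4: 2
17: 4
19: 4
22: 4
2: 0
7: 1
23: 2
12: 1
3: 0
Sum: 2 + 4 + 4 + 4 + 0 + 1 + 2 + 1 + 0 = 18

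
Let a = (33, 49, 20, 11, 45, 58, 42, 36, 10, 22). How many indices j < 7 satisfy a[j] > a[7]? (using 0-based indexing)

The element at index 7 is 36.
Elements before it: 33, 49, 20, 11, 45, 58, 42
Those larger than 36: 49, 45, 58, 42

4 such elements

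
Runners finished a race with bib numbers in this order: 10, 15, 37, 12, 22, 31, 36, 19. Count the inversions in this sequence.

9

Count, for each position, how many later elements it exceeds:
10: 0
15: 1
37: 5
12: 0
22: 1
31: 1
36: 1
19: 0
Sum: 0 + 1 + 5 + 0 + 1 + 1 + 1 + 0 = 9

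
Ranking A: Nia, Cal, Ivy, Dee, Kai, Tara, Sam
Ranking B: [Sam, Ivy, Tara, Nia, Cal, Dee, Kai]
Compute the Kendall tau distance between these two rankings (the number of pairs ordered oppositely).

Assign each item its position (1..7) in the first ordering, then rewrite the second ordering as that position sequence:
positions: Nia→1, Cal→2, Ivy→3, Dee→4, Kai→5, Tara→6, Sam→7
second ordering as positions: [7, 3, 6, 1, 2, 4, 5]
Discordant pairs = inversions in this position sequence.
7: 3, 6, 1, 2, 4, 5 → 6
3: 1, 2 → 2
6: 1, 2, 4, 5 → 4
1: 0
2: 0
4: 0
5: 0
Total: 6 + 2 + 4 + 0 + 0 + 0 + 0 = 12

12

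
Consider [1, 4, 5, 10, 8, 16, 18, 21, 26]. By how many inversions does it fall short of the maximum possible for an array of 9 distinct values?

35 inversions short

Maximum inversions for 9 distinct elements is C(9, 2) = 9·8/2 = 36.
Current inversions — for each element, count later smaller elements:
1: 0
4: 0
5: 0
10: 1
8: 0
16: 0
18: 0
21: 0
26: 0
Current total: 0 + 0 + 0 + 1 + 0 + 0 + 0 + 0 + 0 = 1
Shortfall: 36 − 1 = 35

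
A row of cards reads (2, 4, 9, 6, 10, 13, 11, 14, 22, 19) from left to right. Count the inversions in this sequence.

For each element, count later entries that are smaller:
2 → none → 0
4 → none → 0
9 → 6 → 1
6 → none → 0
10 → none → 0
13 → 11 → 1
11 → none → 0
14 → none → 0
22 → 19 → 1
19 → none → 0
Sum: 0 + 0 + 1 + 0 + 0 + 1 + 0 + 0 + 1 + 0 = 3

3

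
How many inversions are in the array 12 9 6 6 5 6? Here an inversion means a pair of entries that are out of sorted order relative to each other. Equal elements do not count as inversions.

Out-of-order index pairs (1-indexed):
(1,2): 12 > 9
(1,3): 12 > 6
(1,4): 12 > 6
(1,5): 12 > 5
(1,6): 12 > 6
(2,3): 9 > 6
(2,4): 9 > 6
(2,5): 9 > 5
(2,6): 9 > 6
(3,5): 6 > 5
(4,5): 6 > 5
That's 11 pairs.

Inversions: 11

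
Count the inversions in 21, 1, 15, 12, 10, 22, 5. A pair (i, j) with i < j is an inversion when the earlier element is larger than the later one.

For each element, count later entries that are smaller:
21: 5
1: 0
15: 3
12: 2
10: 1
22: 1
5: 0
Sum: 5 + 0 + 3 + 2 + 1 + 1 + 0 = 12

12 inversions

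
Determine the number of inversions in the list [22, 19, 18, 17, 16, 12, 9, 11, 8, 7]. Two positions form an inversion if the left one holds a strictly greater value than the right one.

Count, for each position, how many later elements it exceeds:
22: 9
19: 8
18: 7
17: 6
16: 5
12: 4
9: 2
11: 2
8: 1
7: 0
Sum: 9 + 8 + 7 + 6 + 5 + 4 + 2 + 2 + 1 + 0 = 44

44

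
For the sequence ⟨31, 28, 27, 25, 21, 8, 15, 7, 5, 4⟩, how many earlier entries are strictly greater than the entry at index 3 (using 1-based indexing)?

The element at index 3 is 27.
Elements before it: 31, 28
Those larger than 27: 31, 28

2 such elements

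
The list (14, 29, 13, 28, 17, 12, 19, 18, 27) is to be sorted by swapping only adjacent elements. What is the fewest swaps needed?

The minimum number of adjacent swaps to sort an array equals its inversion count, since every such swap removes exactly one inversion.
Count inversions — for each element, later elements that are smaller:
14: 13, 12 → 2
29: 13, 28, 17, 12, 19, 18, 27 → 7
13: 12 → 1
28: 17, 12, 19, 18, 27 → 5
17: 12 → 1
12: none → 0
19: 18 → 1
18: none → 0
27: none → 0
Total inversions: 2 + 7 + 1 + 5 + 1 + 0 + 1 + 0 + 0 = 17

17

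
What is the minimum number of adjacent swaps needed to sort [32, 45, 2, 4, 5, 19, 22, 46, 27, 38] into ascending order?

Each adjacent swap fixes exactly one inversion, so the minimum swap count equals the number of inversions.
Count inversions — for each element, later elements that are smaller:
32: 2, 4, 5, 19, 22, 27 → 6
45: 2, 4, 5, 19, 22, 27, 38 → 7
2: none → 0
4: none → 0
5: none → 0
19: none → 0
22: none → 0
46: 27, 38 → 2
27: none → 0
38: none → 0
Total inversions: 6 + 7 + 0 + 0 + 0 + 0 + 0 + 2 + 0 + 0 = 15

15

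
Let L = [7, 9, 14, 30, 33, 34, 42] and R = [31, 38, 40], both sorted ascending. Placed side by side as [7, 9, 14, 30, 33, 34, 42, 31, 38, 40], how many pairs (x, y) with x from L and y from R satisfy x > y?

For each element r of the right run, count left-run elements greater than r:
r = 31: 33, 34, 42 → 3
r = 38: 42 → 1
r = 40: 42 → 1
Cross-inversions: 3 + 1 + 1 = 5

5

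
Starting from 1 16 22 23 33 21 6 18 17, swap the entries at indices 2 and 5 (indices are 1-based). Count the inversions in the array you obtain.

22

Positions 2 and 5 hold 16 and 33; after swapping, the array is [1, 33, 22, 23, 16, 21, 6, 18, 17].
Element-by-element contributions:
1: 0
33: 7
22: 5
23: 5
16: 1
21: 3
6: 0
18: 1
17: 0
Sum: 0 + 7 + 5 + 5 + 1 + 3 + 0 + 1 + 0 = 22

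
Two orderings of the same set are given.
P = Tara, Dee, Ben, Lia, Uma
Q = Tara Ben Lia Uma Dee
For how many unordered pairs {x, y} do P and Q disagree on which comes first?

3

Assign each item its position (1..5) in the first ordering, then rewrite the second ordering as that position sequence:
positions: Tara→1, Dee→2, Ben→3, Lia→4, Uma→5
second ordering as positions: [1, 3, 4, 5, 2]
Discordant pairs = inversions in this position sequence.
1: 0
3: 2 → 1
4: 2 → 1
5: 2 → 1
2: 0
Total: 0 + 1 + 1 + 1 + 0 = 3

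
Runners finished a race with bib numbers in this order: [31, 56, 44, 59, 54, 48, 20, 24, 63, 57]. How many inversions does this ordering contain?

20 inversions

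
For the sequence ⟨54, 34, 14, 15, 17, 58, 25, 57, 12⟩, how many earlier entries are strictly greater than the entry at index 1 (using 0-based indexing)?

The element at index 1 is 34.
Elements before it: 54
Those larger than 34: 54

1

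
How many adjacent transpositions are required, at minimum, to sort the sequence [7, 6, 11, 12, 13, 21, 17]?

Swaps: 2

Minimum adjacent swaps = number of inversions (each swap of adjacent out-of-order elements removes one inversion and no swap can remove more).
Count inversions — for each element, later elements that are smaller:
7: 6 → 1
6: none → 0
11: none → 0
12: none → 0
13: none → 0
21: 17 → 1
17: none → 0
Total inversions: 1 + 0 + 0 + 0 + 0 + 1 + 0 = 2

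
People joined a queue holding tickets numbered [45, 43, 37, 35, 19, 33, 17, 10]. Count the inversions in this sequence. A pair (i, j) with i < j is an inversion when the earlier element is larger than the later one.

There are 27 out-of-order pairs.

For each element, count later entries that are smaller:
45 → 43, 37, 35, 19, 33, 17, 10 → 7
43 → 37, 35, 19, 33, 17, 10 → 6
37 → 35, 19, 33, 17, 10 → 5
35 → 19, 33, 17, 10 → 4
19 → 17, 10 → 2
33 → 17, 10 → 2
17 → 10 → 1
10 → none → 0
Sum: 7 + 6 + 5 + 4 + 2 + 2 + 1 + 0 = 27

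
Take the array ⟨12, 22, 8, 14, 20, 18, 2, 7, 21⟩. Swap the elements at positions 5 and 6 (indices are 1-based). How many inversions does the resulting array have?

18

Positions 5 and 6 hold 20 and 18; after swapping, the array is [12, 22, 8, 14, 18, 20, 2, 7, 21].
Count, for each position, how many later elements it exceeds:
12 → 8, 2, 7 → 3
22 → 8, 14, 18, 20, 2, 7, 21 → 7
8 → 2, 7 → 2
14 → 2, 7 → 2
18 → 2, 7 → 2
20 → 2, 7 → 2
2 → none → 0
7 → none → 0
21 → none → 0
Sum: 3 + 7 + 2 + 2 + 2 + 2 + 0 + 0 + 0 = 18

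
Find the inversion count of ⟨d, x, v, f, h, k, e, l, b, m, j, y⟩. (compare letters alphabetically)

For each element, count later entries that are smaller:
d → b → 1
x → v, f, h, k, e, l, b, m, j → 9
v → f, h, k, e, l, b, m, j → 8
f → e, b → 2
h → e, b → 2
k → e, b, j → 3
e → b → 1
l → b, j → 2
b → none → 0
m → j → 1
j → none → 0
y → none → 0
Sum: 1 + 9 + 8 + 2 + 2 + 3 + 1 + 2 + 0 + 1 + 0 + 0 = 29

29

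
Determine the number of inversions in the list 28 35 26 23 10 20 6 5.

For each element, count later entries that are smaller:
28 → 26, 23, 10, 20, 6, 5 → 6
35 → 26, 23, 10, 20, 6, 5 → 6
26 → 23, 10, 20, 6, 5 → 5
23 → 10, 20, 6, 5 → 4
10 → 6, 5 → 2
20 → 6, 5 → 2
6 → 5 → 1
5 → none → 0
Sum: 6 + 6 + 5 + 4 + 2 + 2 + 1 + 0 = 26

26 inversions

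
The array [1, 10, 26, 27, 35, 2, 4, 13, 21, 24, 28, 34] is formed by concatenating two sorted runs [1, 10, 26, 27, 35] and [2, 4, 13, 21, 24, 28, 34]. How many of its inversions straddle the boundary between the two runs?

19 split inversions

Take each right-half value and tally the left-half values above it:
r = 2: 10, 26, 27, 35 → 4
r = 4: 10, 26, 27, 35 → 4
r = 13: 26, 27, 35 → 3
r = 21: 26, 27, 35 → 3
r = 24: 26, 27, 35 → 3
r = 28: 35 → 1
r = 34: 35 → 1
Cross-inversions: 4 + 4 + 3 + 3 + 3 + 1 + 1 = 19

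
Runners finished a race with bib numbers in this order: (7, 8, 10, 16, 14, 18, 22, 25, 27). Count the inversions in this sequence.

1 inversion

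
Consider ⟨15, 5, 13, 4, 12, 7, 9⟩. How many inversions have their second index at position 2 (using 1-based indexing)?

The element at index 2 is 5.
Elements before it: 15
Those larger than 5: 15

1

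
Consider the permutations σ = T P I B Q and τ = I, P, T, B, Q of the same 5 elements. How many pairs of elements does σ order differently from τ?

3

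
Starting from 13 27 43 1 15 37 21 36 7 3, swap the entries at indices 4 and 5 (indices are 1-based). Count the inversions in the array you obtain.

Positions 4 and 5 hold 1 and 15; after swapping, the array is [13, 27, 43, 15, 1, 37, 21, 36, 7, 3].
Sweep left to right; for each value list the smaller values that follow it:
13: 3
27: 5
43: 7
15: 3
1: 0
37: 4
21: 2
36: 2
7: 1
3: 0
Sum: 3 + 5 + 7 + 3 + 0 + 4 + 2 + 2 + 1 + 0 = 27

Inversions: 27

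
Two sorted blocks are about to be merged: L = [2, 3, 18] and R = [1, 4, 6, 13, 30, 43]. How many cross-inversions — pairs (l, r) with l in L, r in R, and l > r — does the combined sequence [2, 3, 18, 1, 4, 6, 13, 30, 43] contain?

For each element r of the right run, count left-run elements greater than r:
r = 1: 2, 3, 18 → 3
r = 4: 18 → 1
r = 6: 18 → 1
r = 13: 18 → 1
r = 30: none → 0
r = 43: none → 0
Cross-inversions: 3 + 1 + 1 + 1 + 0 + 0 = 6

6 split inversions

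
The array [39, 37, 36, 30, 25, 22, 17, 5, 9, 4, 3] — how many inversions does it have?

54 inversions

Sweep left to right; for each value list the smaller values that follow it:
39 → 37, 36, 30, 25, 22, 17, 5, 9, 4, 3 → 10
37 → 36, 30, 25, 22, 17, 5, 9, 4, 3 → 9
36 → 30, 25, 22, 17, 5, 9, 4, 3 → 8
30 → 25, 22, 17, 5, 9, 4, 3 → 7
25 → 22, 17, 5, 9, 4, 3 → 6
22 → 17, 5, 9, 4, 3 → 5
17 → 5, 9, 4, 3 → 4
5 → 4, 3 → 2
9 → 4, 3 → 2
4 → 3 → 1
3 → none → 0
Sum: 10 + 9 + 8 + 7 + 6 + 5 + 4 + 2 + 2 + 1 + 0 = 54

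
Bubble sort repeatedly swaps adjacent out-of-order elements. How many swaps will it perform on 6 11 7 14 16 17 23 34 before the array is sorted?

1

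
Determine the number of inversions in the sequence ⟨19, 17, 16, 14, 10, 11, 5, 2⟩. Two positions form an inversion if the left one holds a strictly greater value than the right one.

For each element, count later entries that are smaller:
19 → 17, 16, 14, 10, 11, 5, 2 → 7
17 → 16, 14, 10, 11, 5, 2 → 6
16 → 14, 10, 11, 5, 2 → 5
14 → 10, 11, 5, 2 → 4
10 → 5, 2 → 2
11 → 5, 2 → 2
5 → 2 → 1
2 → none → 0
Sum: 7 + 6 + 5 + 4 + 2 + 2 + 1 + 0 = 27

27 inversions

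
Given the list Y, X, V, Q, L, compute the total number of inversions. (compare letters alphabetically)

10 inversions

Count, for each position, how many later elements it exceeds:
Y → X, V, Q, L → 4
X → V, Q, L → 3
V → Q, L → 2
Q → L → 1
L → none → 0
Sum: 4 + 3 + 2 + 1 + 0 = 10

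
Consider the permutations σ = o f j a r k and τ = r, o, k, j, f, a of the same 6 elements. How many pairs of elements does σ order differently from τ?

8

Assign each item its position (1..6) in the first ordering, then rewrite the second ordering as that position sequence:
positions: o→1, f→2, j→3, a→4, r→5, k→6
second ordering as positions: [5, 1, 6, 3, 2, 4]
Discordant pairs = inversions in this position sequence.
5: 1, 3, 2, 4 → 4
1: 0
6: 3, 2, 4 → 3
3: 2 → 1
2: 0
4: 0
Total: 4 + 0 + 3 + 1 + 0 + 0 = 8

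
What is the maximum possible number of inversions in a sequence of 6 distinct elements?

There are 15 inversions.

A reversed (strictly descending) arrangement makes every pair an inversion, giving C(6, 2) inversions.
C(6, 2) = 6·5/2 = 15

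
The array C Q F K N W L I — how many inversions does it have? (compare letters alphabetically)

Element-by-element contributions:
C → none → 0
Q → F, K, N, L, I → 5
F → none → 0
K → I → 1
N → L, I → 2
W → L, I → 2
L → I → 1
I → none → 0
Sum: 0 + 5 + 0 + 1 + 2 + 2 + 1 + 0 = 11

11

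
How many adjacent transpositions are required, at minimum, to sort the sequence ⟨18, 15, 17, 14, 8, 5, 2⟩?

20

The minimum number of adjacent swaps to sort an array equals its inversion count, since every such swap removes exactly one inversion.
Count inversions — for each element, later elements that are smaller:
18: 15, 17, 14, 8, 5, 2 → 6
15: 14, 8, 5, 2 → 4
17: 14, 8, 5, 2 → 4
14: 8, 5, 2 → 3
8: 5, 2 → 2
5: 2 → 1
2: none → 0
Total inversions: 6 + 4 + 4 + 3 + 2 + 1 + 0 = 20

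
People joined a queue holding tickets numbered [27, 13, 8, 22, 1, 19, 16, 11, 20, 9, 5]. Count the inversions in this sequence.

For each element, count later entries that are smaller:
27: 10
13: 5
8: 2
22: 7
1: 0
19: 4
16: 3
11: 2
20: 2
9: 1
5: 0
Sum: 10 + 5 + 2 + 7 + 0 + 4 + 3 + 2 + 2 + 1 + 0 = 36

36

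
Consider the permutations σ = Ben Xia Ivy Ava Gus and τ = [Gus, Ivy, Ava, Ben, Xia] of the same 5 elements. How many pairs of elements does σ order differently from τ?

Discordant pairs: 8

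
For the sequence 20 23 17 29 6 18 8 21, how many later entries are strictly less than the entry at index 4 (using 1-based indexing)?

4

The element at index 4 is 29.
Elements after it: 6, 18, 8, 21
Those smaller than 29: 6, 18, 8, 21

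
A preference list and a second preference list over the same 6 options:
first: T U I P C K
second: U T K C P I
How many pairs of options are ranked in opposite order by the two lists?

Assign each item its position (1..6) in the first ordering, then rewrite the second ordering as that position sequence:
positions: T→1, U→2, I→3, P→4, C→5, K→6
second ordering as positions: [2, 1, 6, 5, 4, 3]
Discordant pairs = inversions in this position sequence.
2: 1 → 1
1: 0
6: 5, 4, 3 → 3
5: 4, 3 → 2
4: 3 → 1
3: 0
Total: 1 + 0 + 3 + 2 + 1 + 0 = 7

7 pairs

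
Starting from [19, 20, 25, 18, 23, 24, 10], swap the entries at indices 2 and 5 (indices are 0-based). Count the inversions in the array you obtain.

10

Positions 2 and 5 hold 25 and 24; after swapping, the array is [19, 20, 24, 18, 23, 25, 10].
Sweep left to right; for each value list the smaller values that follow it:
19: 2
20: 2
24: 3
18: 1
23: 1
25: 1
10: 0
Sum: 2 + 2 + 3 + 1 + 1 + 1 + 0 = 10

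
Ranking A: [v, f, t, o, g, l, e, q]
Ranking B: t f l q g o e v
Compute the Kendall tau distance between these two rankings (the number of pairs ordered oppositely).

Assign each item its position (1..8) in the first ordering, then rewrite the second ordering as that position sequence:
positions: v→1, f→2, t→3, o→4, g→5, l→6, e→7, q→8
second ordering as positions: [3, 2, 6, 8, 5, 4, 7, 1]
Discordant pairs = inversions in this position sequence.
3: 2, 1 → 2
2: 1 → 1
6: 5, 4, 1 → 3
8: 5, 4, 7, 1 → 4
5: 4, 1 → 2
4: 1 → 1
7: 1 → 1
1: 0
Total: 2 + 1 + 3 + 4 + 2 + 1 + 1 + 0 = 14

Discordant pairs: 14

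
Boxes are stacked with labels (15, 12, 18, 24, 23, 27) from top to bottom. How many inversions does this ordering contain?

2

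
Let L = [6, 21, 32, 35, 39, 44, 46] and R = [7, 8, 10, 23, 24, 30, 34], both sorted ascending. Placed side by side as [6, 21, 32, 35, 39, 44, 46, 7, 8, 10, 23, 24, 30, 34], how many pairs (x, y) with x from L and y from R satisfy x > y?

For each element r of the right run, count left-run elements greater than r:
r = 7: 21, 32, 35, 39, 44, 46 → 6
r = 8: 21, 32, 35, 39, 44, 46 → 6
r = 10: 21, 32, 35, 39, 44, 46 → 6
r = 23: 32, 35, 39, 44, 46 → 5
r = 24: 32, 35, 39, 44, 46 → 5
r = 30: 32, 35, 39, 44, 46 → 5
r = 34: 35, 39, 44, 46 → 4
Cross-inversions: 6 + 6 + 6 + 5 + 5 + 5 + 4 = 37

Split inversions: 37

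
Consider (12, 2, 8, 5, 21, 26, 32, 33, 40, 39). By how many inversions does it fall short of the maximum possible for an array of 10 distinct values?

Maximum inversions for 10 distinct elements is C(10, 2) = 10·9/2 = 45.
Current inversions — for each element, count later smaller elements:
12: 3
2: 0
8: 1
5: 0
21: 0
26: 0
32: 0
33: 0
40: 1
39: 0
Current total: 3 + 0 + 1 + 0 + 0 + 0 + 0 + 0 + 1 + 0 = 5
Shortfall: 45 − 5 = 40

40 inversions short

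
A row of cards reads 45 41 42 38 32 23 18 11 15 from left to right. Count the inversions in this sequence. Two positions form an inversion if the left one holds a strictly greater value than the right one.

Sweep left to right; for each value list the smaller values that follow it:
45: 8
41: 6
42: 6
38: 5
32: 4
23: 3
18: 2
11: 0
15: 0
Sum: 8 + 6 + 6 + 5 + 4 + 3 + 2 + 0 + 0 = 34

34 inversions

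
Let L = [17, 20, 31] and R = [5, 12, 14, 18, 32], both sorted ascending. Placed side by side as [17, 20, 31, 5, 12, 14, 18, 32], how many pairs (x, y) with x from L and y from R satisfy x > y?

11 cross-inversions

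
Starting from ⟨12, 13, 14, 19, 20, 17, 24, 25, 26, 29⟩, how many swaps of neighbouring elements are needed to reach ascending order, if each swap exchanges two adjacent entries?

2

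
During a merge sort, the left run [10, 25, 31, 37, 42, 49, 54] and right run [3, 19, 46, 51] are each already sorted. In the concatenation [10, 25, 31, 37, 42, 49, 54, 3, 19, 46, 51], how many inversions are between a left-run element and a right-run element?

16 cross-inversions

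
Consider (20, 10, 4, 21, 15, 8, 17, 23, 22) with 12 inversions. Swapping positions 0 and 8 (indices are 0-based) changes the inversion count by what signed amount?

Positions 0 and 8 hold 20 and 22; after swapping, the array is [22, 10, 4, 21, 15, 8, 17, 23, 20].
Element-by-element contributions:
22 → 10, 4, 21, 15, 8, 17, 20 → 7
10 → 4, 8 → 2
4 → none → 0
21 → 15, 8, 17, 20 → 4
15 → 8 → 1
8 → none → 0
17 → none → 0
23 → 20 → 1
20 → none → 0
Sum: 7 + 2 + 0 + 4 + 1 + 0 + 0 + 1 + 0 = 15
Change: 15 − 12 = +3

+3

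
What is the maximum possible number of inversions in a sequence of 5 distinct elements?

10 inversions

A reversed (strictly descending) arrangement makes every pair an inversion, giving C(5, 2) inversions.
C(5, 2) = 5·4/2 = 10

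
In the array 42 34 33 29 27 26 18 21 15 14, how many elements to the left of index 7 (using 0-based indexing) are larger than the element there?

6 such elements

The element at index 7 is 21.
Elements before it: 42, 34, 33, 29, 27, 26, 18
Those larger than 21: 42, 34, 33, 29, 27, 26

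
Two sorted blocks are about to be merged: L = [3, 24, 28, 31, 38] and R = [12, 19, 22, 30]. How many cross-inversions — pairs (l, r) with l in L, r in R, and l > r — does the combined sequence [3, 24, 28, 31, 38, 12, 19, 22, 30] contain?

Split inversions: 14

Count, for every r in R, how many entries of L exceed r:
r = 12: 24, 28, 31, 38 → 4
r = 19: 24, 28, 31, 38 → 4
r = 22: 24, 28, 31, 38 → 4
r = 30: 31, 38 → 2
Cross-inversions: 4 + 4 + 4 + 2 = 14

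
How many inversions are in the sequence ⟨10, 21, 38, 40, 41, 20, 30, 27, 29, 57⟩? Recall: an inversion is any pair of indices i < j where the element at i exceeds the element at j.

15 inversions

Element-by-element contributions:
10 → none → 0
21 → 20 → 1
38 → 20, 30, 27, 29 → 4
40 → 20, 30, 27, 29 → 4
41 → 20, 30, 27, 29 → 4
20 → none → 0
30 → 27, 29 → 2
27 → none → 0
29 → none → 0
57 → none → 0
Sum: 0 + 1 + 4 + 4 + 4 + 0 + 2 + 0 + 0 + 0 = 15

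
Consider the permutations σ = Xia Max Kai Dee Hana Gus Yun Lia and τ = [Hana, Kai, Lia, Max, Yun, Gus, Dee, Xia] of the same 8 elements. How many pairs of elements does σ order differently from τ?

18 discordant pairs

Assign each item its position (1..8) in the first ordering, then rewrite the second ordering as that position sequence:
positions: Xia→1, Max→2, Kai→3, Dee→4, Hana→5, Gus→6, Yun→7, Lia→8
second ordering as positions: [5, 3, 8, 2, 7, 6, 4, 1]
Discordant pairs = inversions in this position sequence.
5: 3, 2, 4, 1 → 4
3: 2, 1 → 2
8: 2, 7, 6, 4, 1 → 5
2: 1 → 1
7: 6, 4, 1 → 3
6: 4, 1 → 2
4: 1 → 1
1: 0
Total: 4 + 2 + 5 + 1 + 3 + 2 + 1 + 0 = 18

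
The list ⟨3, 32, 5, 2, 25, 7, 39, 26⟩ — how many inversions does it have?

There are 9 inversions.

Element-by-element contributions:
3: 1
32: 5
5: 1
2: 0
25: 1
7: 0
39: 1
26: 0
Sum: 1 + 5 + 1 + 0 + 1 + 0 + 1 + 0 = 9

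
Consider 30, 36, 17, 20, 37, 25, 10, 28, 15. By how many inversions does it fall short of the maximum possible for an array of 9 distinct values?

13

Maximum inversions for 9 distinct elements is C(9, 2) = 9·8/2 = 36.
Current inversions — for each element, count later smaller elements:
30: 6
36: 6
17: 2
20: 2
37: 4
25: 2
10: 0
28: 1
15: 0
Current total: 6 + 6 + 2 + 2 + 4 + 2 + 0 + 1 + 0 = 23
Shortfall: 36 − 23 = 13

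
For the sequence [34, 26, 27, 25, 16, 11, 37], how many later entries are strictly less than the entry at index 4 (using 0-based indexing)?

1 such element

The element at index 4 is 16.
Elements after it: 11, 37
Those smaller than 16: 11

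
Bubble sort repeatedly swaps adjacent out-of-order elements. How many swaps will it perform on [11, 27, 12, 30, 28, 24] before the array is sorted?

The minimum number of adjacent swaps to sort an array equals its inversion count, since every such swap removes exactly one inversion.
Count inversions — for each element, later elements that are smaller:
11: none → 0
27: 12, 24 → 2
12: none → 0
30: 28, 24 → 2
28: 24 → 1
24: none → 0
Total inversions: 0 + 2 + 0 + 2 + 1 + 0 = 5

5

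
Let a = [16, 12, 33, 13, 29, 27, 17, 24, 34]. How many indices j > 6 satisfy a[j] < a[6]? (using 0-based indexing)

0

The element at index 6 is 17.
Elements after it: 24, 34
None of them are smaller than 17.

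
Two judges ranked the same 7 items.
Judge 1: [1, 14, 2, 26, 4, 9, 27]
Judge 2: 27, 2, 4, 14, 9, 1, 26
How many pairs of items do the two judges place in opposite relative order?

14

Assign each item its position (1..7) in the first ordering, then rewrite the second ordering as that position sequence:
positions: 1→1, 14→2, 2→3, 26→4, 4→5, 9→6, 27→7
second ordering as positions: [7, 3, 5, 2, 6, 1, 4]
Discordant pairs = inversions in this position sequence.
7: 3, 5, 2, 6, 1, 4 → 6
3: 2, 1 → 2
5: 2, 1, 4 → 3
2: 1 → 1
6: 1, 4 → 2
1: 0
4: 0
Total: 6 + 2 + 3 + 1 + 2 + 0 + 0 = 14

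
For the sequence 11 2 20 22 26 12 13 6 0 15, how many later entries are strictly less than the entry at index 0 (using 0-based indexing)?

3

The element at index 0 is 11.
Elements after it: 2, 20, 22, 26, 12, 13, 6, 0, 15
Those smaller than 11: 2, 6, 0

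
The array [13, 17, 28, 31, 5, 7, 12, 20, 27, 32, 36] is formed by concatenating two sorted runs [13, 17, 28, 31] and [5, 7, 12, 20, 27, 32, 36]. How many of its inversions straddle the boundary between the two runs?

Take each right-half value and tally the left-half values above it:
r = 5: 13, 17, 28, 31 → 4
r = 7: 13, 17, 28, 31 → 4
r = 12: 13, 17, 28, 31 → 4
r = 20: 28, 31 → 2
r = 27: 28, 31 → 2
r = 32: none → 0
r = 36: none → 0
Cross-inversions: 4 + 4 + 4 + 2 + 2 + 0 + 0 = 16

16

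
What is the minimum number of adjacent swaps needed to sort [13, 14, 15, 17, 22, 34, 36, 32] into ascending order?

2

The minimum number of adjacent swaps to sort an array equals its inversion count, since every such swap removes exactly one inversion.
Count inversions — for each element, later elements that are smaller:
13: none → 0
14: none → 0
15: none → 0
17: none → 0
22: none → 0
34: 32 → 1
36: 32 → 1
32: none → 0
Total inversions: 0 + 0 + 0 + 0 + 0 + 1 + 1 + 0 = 2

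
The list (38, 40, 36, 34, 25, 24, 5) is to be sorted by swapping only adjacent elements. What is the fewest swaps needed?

20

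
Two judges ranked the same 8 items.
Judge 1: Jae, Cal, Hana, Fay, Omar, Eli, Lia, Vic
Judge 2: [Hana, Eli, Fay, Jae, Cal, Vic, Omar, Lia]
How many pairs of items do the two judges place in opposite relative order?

10 discordant pairs

Assign each item its position (1..8) in the first ordering, then rewrite the second ordering as that position sequence:
positions: Jae→1, Cal→2, Hana→3, Fay→4, Omar→5, Eli→6, Lia→7, Vic→8
second ordering as positions: [3, 6, 4, 1, 2, 8, 5, 7]
Discordant pairs = inversions in this position sequence.
3: 1, 2 → 2
6: 4, 1, 2, 5 → 4
4: 1, 2 → 2
1: 0
2: 0
8: 5, 7 → 2
5: 0
7: 0
Total: 2 + 4 + 2 + 0 + 0 + 2 + 0 + 0 = 10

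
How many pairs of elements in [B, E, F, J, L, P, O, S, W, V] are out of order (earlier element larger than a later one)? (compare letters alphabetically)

There are 2 inversions.

For each element, count later entries that are smaller:
B → none → 0
E → none → 0
F → none → 0
J → none → 0
L → none → 0
P → O → 1
O → none → 0
S → none → 0
W → V → 1
V → none → 0
Sum: 0 + 0 + 0 + 0 + 0 + 1 + 0 + 0 + 1 + 0 = 2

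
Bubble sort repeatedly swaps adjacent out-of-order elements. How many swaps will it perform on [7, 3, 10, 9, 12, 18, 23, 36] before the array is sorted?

2 swaps

The minimum number of adjacent swaps to sort an array equals its inversion count, since every such swap removes exactly one inversion.
Count inversions — for each element, later elements that are smaller:
7: 3 → 1
3: none → 0
10: 9 → 1
9: none → 0
12: none → 0
18: none → 0
23: none → 0
36: none → 0
Total inversions: 1 + 0 + 1 + 0 + 0 + 0 + 0 + 0 = 2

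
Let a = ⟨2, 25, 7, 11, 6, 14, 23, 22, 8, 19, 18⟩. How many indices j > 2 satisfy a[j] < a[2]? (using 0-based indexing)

1

The element at index 2 is 7.
Elements after it: 11, 6, 14, 23, 22, 8, 19, 18
Those smaller than 7: 6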